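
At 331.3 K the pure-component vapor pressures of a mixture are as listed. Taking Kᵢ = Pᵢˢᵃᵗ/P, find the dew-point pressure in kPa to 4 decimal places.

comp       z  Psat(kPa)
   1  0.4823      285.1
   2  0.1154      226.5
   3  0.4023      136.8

Pdew = 194.4780 kPa

At the dew point ψ → 1, so Σzᵢ/Kᵢ = 1 with Kᵢ = Pᵢˢᵃᵗ/P ⇒ 1/P = Σzᵢ/Pᵢˢᵃᵗ.
1/P = 0.4823/285.1 + 0.1154/226.5 + 0.4023/136.8 = 0.0051420 ⇒ P = 194.4780 kPa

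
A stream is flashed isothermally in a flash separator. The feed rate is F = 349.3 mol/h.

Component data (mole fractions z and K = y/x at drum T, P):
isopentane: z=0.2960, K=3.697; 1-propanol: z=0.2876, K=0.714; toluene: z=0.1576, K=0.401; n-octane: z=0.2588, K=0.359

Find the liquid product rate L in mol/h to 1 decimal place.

Material balance + equilibrium reduce to Σ zᵢ(Kᵢ−1)/(1+V/F(Kᵢ−1)) = 0.
Feasibility: ΣzᵢKᵢ = 1.4558, Σzᵢ/Kᵢ = 1.5968 — both > 1, two phases present.
Newton iteration, V/F⁰ = 0.33:
  V/F = 0.3300: g = 0.00350, g' = -0.8903 → V/F = 0.3339
Converged at V/F = 0.3339.
Then V = V/F·F = 0.3339·349.3 = 116.6 mol/h and L = F − V = 232.7 mol/h.

L = 232.7 mol/h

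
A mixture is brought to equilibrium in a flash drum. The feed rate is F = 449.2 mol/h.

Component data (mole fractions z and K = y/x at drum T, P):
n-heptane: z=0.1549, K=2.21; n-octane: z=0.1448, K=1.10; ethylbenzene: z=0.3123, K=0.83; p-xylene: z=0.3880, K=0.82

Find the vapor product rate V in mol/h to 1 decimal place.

Rachford–Rice: g(ψ) = Σ zᵢ(Kᵢ−1)/(1+ψ(Kᵢ−1)) = 0.
Check two-phase: ΣzᵢKᵢ = 1.0790 > 1 and Σzᵢ/Kᵢ = 1.0512 > 1, so g(0) = 0.0790 > 0 and g(1) = -0.0512 < 0.
Newton iteration, ψ⁰ = 0.44:
  ψ = 0.4400: g = 0.00295, g' = -0.1233 → ψ = 0.4639
  ψ = 0.4639: g = 0.00004, g' = -0.1200 → ψ = 0.4643
Converged at ψ = 0.4643.
Then V = ψ·F = 0.4643·449.2 = 208.5 mol/h and L = F − V = 240.7 mol/h.

V = 208.5 mol/h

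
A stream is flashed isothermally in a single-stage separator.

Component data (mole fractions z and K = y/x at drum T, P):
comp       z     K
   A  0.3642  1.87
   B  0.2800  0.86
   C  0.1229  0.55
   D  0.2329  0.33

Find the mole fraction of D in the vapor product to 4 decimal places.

y_D = 0.0867

Material balance + equilibrium reduce to Σ zᵢ(Kᵢ−1)/(1+V/F(Kᵢ−1)) = 0.
g(0) = ΣzᵢKᵢ − 1 = 0.0663 and g(1) = 1 − Σzᵢ/Kᵢ = -0.4496, so a root lies in (0, 1).
Newton iteration, V/F⁰ = 0.5:
  V/F = 0.5000: g = -0.12736, g' = -0.4181 → V/F = 0.1954
  V/F = 0.1954: g = -0.00966, g' = -0.3755 → V/F = 0.1696
  V/F = 0.1696: g = 0.00002, g' = -0.3773 → V/F = 0.1697
Converged at V/F = 0.1697.
Compositions from xᵢ = zᵢ/(1+V/F(Kᵢ−1)), yᵢ = Kᵢxᵢ:
  A: x = 0.3173, y = 0.5934
  B: x = 0.2868, y = 0.2467
  C: x = 0.1331, y = 0.0732
  D: x = 0.2628, y = 0.0867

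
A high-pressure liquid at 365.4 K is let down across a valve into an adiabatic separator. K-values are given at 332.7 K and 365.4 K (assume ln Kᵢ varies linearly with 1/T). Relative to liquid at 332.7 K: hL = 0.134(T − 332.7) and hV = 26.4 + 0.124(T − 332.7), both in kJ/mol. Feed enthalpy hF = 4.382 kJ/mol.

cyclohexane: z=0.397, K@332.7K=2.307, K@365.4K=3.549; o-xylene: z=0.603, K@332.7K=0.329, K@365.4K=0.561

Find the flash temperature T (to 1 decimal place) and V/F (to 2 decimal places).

Adiabatic flash: solve Rachford–Rice at each trial T, then check hF = ψ·hV(T) + (1−ψ)·hL(T).
  T = 332.7 K: K = (2.307, 0.329), RR gives ψ = 0.130, H_out = 3.440 kJ/mol
  T = 365.4 K: K = (3.549, 0.561), RR gives ψ = 0.668, H_out = 21.792 kJ/mol
  T = 349.0 K: K = (2.889, 0.435), RR gives ψ = 0.383, H_out = 12.231 kJ/mol
  T = 340.9 K: K = (2.590, 0.380), RR gives ψ = 0.261, H_out = 7.964 kJ/mol
  T = 336.8 K: K = (2.446, 0.354), RR gives ψ = 0.197, H_out = 5.752 kJ/mol
  T = 334.8 K: K = (2.378, 0.342), RR gives ψ = 0.165, H_out = 4.640 kJ/mol
Linear interpolation between T = 332.7 (H_out = 3.440) and T = 334.8 (H_out = 4.640) on hF = 4.382 gives T ≈ 334.3 K, at which ψ = 0.16.

T = 334.3 K, V/F = 0.16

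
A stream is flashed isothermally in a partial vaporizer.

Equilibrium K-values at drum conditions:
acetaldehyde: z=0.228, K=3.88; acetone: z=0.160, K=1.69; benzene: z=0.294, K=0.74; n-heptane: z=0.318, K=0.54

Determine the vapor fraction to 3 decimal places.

ψ = 0.660

Rachford–Rice: g(ψ) = Σ zᵢ(Kᵢ−1)/(1+ψ(Kᵢ−1)) = 0.
g(0) = ΣzᵢKᵢ − 1 = 0.544 and g(1) = 1 − Σzᵢ/Kᵢ = -0.140, so a root lies in (0, 1).
Iterate (Newton) starting at ψ = 0.61:
  ψ = 0.610: g = 0.0217, g' = -0.445 → ψ = 0.659
  ψ = 0.659: g = 0.0004, g' = -0.429 → ψ = 0.660
Converged at ψ = 0.660.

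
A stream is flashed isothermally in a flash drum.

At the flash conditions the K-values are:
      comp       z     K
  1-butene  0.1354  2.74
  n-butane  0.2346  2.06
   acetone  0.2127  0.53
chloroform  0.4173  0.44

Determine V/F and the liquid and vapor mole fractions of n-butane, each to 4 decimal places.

Material balance + equilibrium reduce to Σ zᵢ(Kᵢ−1)/(1+V/F(Kᵢ−1)) = 0.
Feasibility: ΣzᵢKᵢ = 1.1506, Σzᵢ/Kᵢ = 1.5130 — both > 1, two phases present.
Iterate (Newton) starting at V/F = 0.5:
  V/F = 0.5000: g = -0.16672, g' = -0.5626 → V/F = 0.2036
  V/F = 0.2036: g = 0.00417, g' = -0.6260 → V/F = 0.2103
Converged at V/F = 0.2103.
Compositions from xᵢ = zᵢ/(1+V/F(Kᵢ−1)), yᵢ = Kᵢxᵢ:
  1-butene: x = 0.0991, y = 0.2716
  n-butane: x = 0.1918, y = 0.3952
  acetone: x = 0.2360, y = 0.1251
  chloroform: x = 0.4730, y = 0.2081

V/F = 0.2103, x_n-butane = 0.1918, y_n-butane = 0.3952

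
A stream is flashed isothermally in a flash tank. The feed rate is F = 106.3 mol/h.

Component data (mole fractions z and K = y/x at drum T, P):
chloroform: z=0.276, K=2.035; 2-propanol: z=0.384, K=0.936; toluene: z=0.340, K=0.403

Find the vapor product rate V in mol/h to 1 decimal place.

V = 15.8 mol/h

Iterate (Newton) starting at V/F = 0.49:
  V/F = 0.490: g = -0.1227, g' = -0.374 → V/F = 0.162
  V/F = 0.162: g = -0.0048, g' = -0.367 → V/F = 0.149
Converged at V/F = 0.149.
Then V = V/F·F = 0.1487·106.3 = 15.8 mol/h and L = F − V = 90.5 mol/h.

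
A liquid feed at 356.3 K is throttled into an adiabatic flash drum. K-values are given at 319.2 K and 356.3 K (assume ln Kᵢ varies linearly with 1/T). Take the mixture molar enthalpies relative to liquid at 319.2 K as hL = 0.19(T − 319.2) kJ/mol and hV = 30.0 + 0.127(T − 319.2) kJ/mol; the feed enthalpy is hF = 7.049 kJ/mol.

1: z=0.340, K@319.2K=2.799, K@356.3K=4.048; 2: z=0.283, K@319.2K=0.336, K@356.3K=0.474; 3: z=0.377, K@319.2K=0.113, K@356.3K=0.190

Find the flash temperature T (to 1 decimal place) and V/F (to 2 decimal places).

T = 332.8 K, V/F = 0.15

Adiabatic flash: solve Rachford–Rice at each trial T, then check hF = ψ·hV(T) + (1−ψ)·hL(T).
  T = 319.2 K: K = (2.799, 0.336, 0.113), RR gives ψ = 0.062, H_out = 1.870 kJ/mol
  T = 356.3 K: K = (4.048, 0.474, 0.190), RR gives ψ = 0.273, H_out = 14.596 kJ/mol
  T = 337.8 K: K = (3.402, 0.403, 0.149), RR gives ψ = 0.181, H_out = 8.760 kJ/mol
  T = 328.5 K: K = (3.094, 0.369, 0.130), RR gives ψ = 0.127, H_out = 5.496 kJ/mol
  T = 333.1 K: K = (3.245, 0.386, 0.139), RR gives ψ = 0.155, H_out = 7.147 kJ/mol
  T = 330.8 K: K = (3.169, 0.377, 0.135), RR gives ψ = 0.141, H_out = 6.331 kJ/mol
Linear interpolation between T = 330.8 (H_out = 6.331) and T = 333.1 (H_out = 7.147) on hF = 7.049 gives T ≈ 332.8 K, at which ψ = 0.15.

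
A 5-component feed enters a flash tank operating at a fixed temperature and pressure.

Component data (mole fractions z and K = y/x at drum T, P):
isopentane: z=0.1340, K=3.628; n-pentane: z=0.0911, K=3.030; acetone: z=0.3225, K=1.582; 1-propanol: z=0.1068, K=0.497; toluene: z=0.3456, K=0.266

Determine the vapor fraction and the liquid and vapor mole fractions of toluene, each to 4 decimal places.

ψ = 0.3996, x_toluene = 0.4890, y_toluene = 0.1301

Let ψ = V/F and solve Σ zᵢ(Kᵢ−1)/(1+ψ(Kᵢ−1)) = 0.
g(0) = ΣzᵢKᵢ − 1 = 0.4174 and g(1) = 1 − Σzᵢ/Kᵢ = -0.7850, so a root lies in (0, 1).
Iterate (Newton) starting at ψ = 0.5:
  ψ = 0.5000: g = -0.08317, g' = -0.8438 → ψ = 0.4014
  ψ = 0.4014: g = -0.00154, g' = -0.8216 → ψ = 0.3996
Converged at ψ = 0.3996.
Compositions from xᵢ = zᵢ/(1+ψ(Kᵢ−1)), yᵢ = Kᵢxᵢ:
  isopentane: x = 0.0654, y = 0.2371
  n-pentane: x = 0.0503, y = 0.1524
  acetone: x = 0.2617, y = 0.4139
  1-propanol: x = 0.1337, y = 0.0664
  toluene: x = 0.4890, y = 0.1301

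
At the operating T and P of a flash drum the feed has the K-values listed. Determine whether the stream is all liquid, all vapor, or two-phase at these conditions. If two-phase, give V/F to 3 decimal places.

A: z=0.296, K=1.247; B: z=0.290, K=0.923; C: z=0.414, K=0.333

ΣzᵢKᵢ = 0.775; Σzᵢ/Kᵢ = 1.795.
Since ΣzᵢKᵢ < 1 the mixture is below its bubble point — single liquid phase.

all liquid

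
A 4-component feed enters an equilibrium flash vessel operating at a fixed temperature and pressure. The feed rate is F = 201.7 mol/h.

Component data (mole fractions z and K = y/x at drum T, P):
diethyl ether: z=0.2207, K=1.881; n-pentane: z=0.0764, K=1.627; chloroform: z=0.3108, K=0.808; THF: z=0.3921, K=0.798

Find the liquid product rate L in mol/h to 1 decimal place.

Rachford–Rice: g(V/F) = Σ zᵢ(Kᵢ−1)/(1+V/F(Kᵢ−1)) = 0.
Check two-phase: ΣzᵢKᵢ = 1.1035 > 1 and Σzᵢ/Kᵢ = 1.0403 > 1, so g(0) = 0.1035 > 0 and g(1) = -0.0403 < 0.
Newton iteration, V/F⁰ = 0.41:
  V/F = 0.4100: g = 0.02982, g' = -0.1440 → V/F = 0.6171
  V/F = 0.6171: g = 0.00232, g' = -0.1231 → V/F = 0.6359
  V/F = 0.6359: g = 0.00001, g' = -0.1216 → V/F = 0.6361
Converged at V/F = 0.6361.
Then V = V/F·F = 0.6361·201.7 = 128.3 mol/h and L = F − V = 73.4 mol/h.

L = 73.4 mol/h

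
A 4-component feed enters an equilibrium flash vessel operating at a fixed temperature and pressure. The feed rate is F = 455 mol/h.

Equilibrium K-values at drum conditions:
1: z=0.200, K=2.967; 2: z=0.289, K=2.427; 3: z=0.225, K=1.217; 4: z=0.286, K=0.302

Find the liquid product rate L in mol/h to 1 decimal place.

Rachford–Rice: g(ψ) = Σ zᵢ(Kᵢ−1)/(1+ψ(Kᵢ−1)) = 0.
Check two-phase: ΣzᵢKᵢ = 1.655 > 1 and Σzᵢ/Kᵢ = 1.318 > 1, so g(0) = 0.655 > 0 and g(1) = -0.318 < 0.
Newton–Raphson from ψ = 0.5:
  ψ = 0.500: g = 0.1764, g' = -0.735 → ψ = 0.740
  ψ = 0.740: g = -0.0102, g' = -0.872 → ψ = 0.728
Converged at ψ = 0.728.
Then V = ψ·F = 0.7284·455 = 331.4 mol/h and L = F − V = 123.6 mol/h.

L = 123.6 mol/h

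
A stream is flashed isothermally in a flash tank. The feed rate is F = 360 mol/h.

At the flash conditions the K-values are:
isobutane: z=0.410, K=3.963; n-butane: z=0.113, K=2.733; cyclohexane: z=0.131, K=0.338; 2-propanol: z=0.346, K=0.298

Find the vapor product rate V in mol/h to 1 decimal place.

V = 207.0 mol/h

Rachford–Rice: g(β) = Σ zᵢ(Kᵢ−1)/(1+β(Kᵢ−1)) = 0.
Check two-phase: ΣzᵢKᵢ = 2.081 > 1 and Σzᵢ/Kᵢ = 1.693 > 1, so g(0) = 1.081 > 0 and g(1) = -0.693 < 0.
Iterate (Newton) starting at β = 0.33:
  β = 0.330: g = 0.3117, g' = -1.440 → β = 0.546
  β = 0.546: g = 0.0345, g' = -1.204 → β = 0.575
Converged at β = 0.575.
Then V = β·F = 0.5751·360 = 207.0 mol/h and L = F − V = 153.0 mol/h.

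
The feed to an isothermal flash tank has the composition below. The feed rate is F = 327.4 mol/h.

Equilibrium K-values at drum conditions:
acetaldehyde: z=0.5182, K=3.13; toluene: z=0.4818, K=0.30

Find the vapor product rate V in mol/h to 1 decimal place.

V = 168.3 mol/h

Rachford–Rice: g(V/F) = Σ zᵢ(Kᵢ−1)/(1+V/F(Kᵢ−1)) = 0.
g(0) = ΣzᵢKᵢ − 1 = 0.7665 and g(1) = 1 − Σzᵢ/Kᵢ = -0.7716, so a root lies in (0, 1).
Binary case is linear: z₁(K₁−1)(1+V/F(K₂−1)) + z₂(K₂−1)(1+V/F(K₁−1)) = 0
⇒ V/F = [z₁(K₁−1)+z₂(K₂−1)] / [−(K₁−1)(K₂−1)] = 0.76651/1.49100 = 0.5141
Then V = V/F·F = 0.5141·327.4 = 168.3 mol/h and L = F − V = 159.1 mol/h.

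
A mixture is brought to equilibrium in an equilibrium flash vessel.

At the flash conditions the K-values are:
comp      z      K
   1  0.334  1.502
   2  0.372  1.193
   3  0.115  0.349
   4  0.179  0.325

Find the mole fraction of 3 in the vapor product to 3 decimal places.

y_3 = 0.046

Material balance + equilibrium reduce to Σ zᵢ(Kᵢ−1)/(1+ψ(Kᵢ−1)) = 0.
g(0) = ΣzᵢKᵢ − 1 = 0.044 and g(1) = 1 − Σzᵢ/Kᵢ = -0.414, so a root lies in (0, 1).
Newton–Raphson from ψ = 0.5:
  ψ = 0.500: g = -0.0939, g' = -0.358 → ψ = 0.238
  ψ = 0.238: g = -0.0141, g' = -0.264 → ψ = 0.184
  ψ = 0.184: g = -0.0003, g' = -0.253 → ψ = 0.183
Converged at ψ = 0.183.
Compositions from xᵢ = zᵢ/(1+ψ(Kᵢ−1)), yᵢ = Kᵢxᵢ:
  1: x = 0.306, y = 0.459
  2: x = 0.359, y = 0.429
  3: x = 0.131, y = 0.046
  4: x = 0.204, y = 0.066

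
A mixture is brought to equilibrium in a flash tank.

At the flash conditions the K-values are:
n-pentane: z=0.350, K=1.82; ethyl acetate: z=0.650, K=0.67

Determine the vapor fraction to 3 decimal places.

ψ = 0.268

Rachford–Rice: g(ψ) = Σ zᵢ(Kᵢ−1)/(1+ψ(Kᵢ−1)) = 0.
g(0) = ΣzᵢKᵢ − 1 = 0.073 and g(1) = 1 − Σzᵢ/Kᵢ = -0.162, so a root lies in (0, 1).
Binary case is linear: z₁(K₁−1)(1+ψ(K₂−1)) + z₂(K₂−1)(1+ψ(K₁−1)) = 0
⇒ ψ = [z₁(K₁−1)+z₂(K₂−1)] / [−(K₁−1)(K₂−1)] = 0.0725/0.2706 = 0.268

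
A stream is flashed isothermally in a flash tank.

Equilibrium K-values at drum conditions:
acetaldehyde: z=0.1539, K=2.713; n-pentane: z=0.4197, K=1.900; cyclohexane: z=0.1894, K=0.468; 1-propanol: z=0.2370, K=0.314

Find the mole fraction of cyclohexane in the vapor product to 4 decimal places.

Let ψ = V/F and solve Σ zᵢ(Kᵢ−1)/(1+ψ(Kᵢ−1)) = 0.
g(0) = ΣzᵢKᵢ − 1 = 0.3780 and g(1) = 1 − Σzᵢ/Kᵢ = -0.4371, so a root lies in (0, 1).
Newton–Raphson from ψ = 0.53:
  ψ = 0.5300: g = -0.00187, g' = -0.6592 → ψ = 0.5272
Converged at ψ = 0.5272.
Compositions from xᵢ = zᵢ/(1+ψ(Kᵢ−1)), yᵢ = Kᵢxᵢ:
  acetaldehyde: x = 0.0809, y = 0.2194
  n-pentane: x = 0.2846, y = 0.5408
  cyclohexane: x = 0.2632, y = 0.1232
  1-propanol: x = 0.3713, y = 0.1166

y_cyclohexane = 0.1232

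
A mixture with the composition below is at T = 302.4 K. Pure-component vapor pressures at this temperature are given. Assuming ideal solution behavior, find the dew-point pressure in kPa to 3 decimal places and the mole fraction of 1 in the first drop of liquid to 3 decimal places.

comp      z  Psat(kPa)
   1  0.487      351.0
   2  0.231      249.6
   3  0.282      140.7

At the dew point ψ → 1, so Σzᵢ/Kᵢ = 1 with Kᵢ = Pᵢˢᵃᵗ/P ⇒ 1/P = Σzᵢ/Pᵢˢᵃᵗ.
1/P = 0.487/351.0 + 0.231/249.6 + 0.282/140.7 = 0.004317 ⇒ P = 231.631 kPa
xᵢ = zᵢP/Pᵢˢᵃᵗ ⇒ x_1 = 0.487·231.631/351.0 = 0.321

Pdew = 231.631 kPa, x_1 = 0.321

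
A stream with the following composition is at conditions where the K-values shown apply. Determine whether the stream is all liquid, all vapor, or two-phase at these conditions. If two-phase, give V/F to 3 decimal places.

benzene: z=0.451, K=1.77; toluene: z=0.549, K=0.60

ΣzᵢKᵢ = 1.128; Σzᵢ/Kᵢ = 1.170.
Both exceed 1, so a two-phase solution exists.
Let ψ = V/F and solve Σ zᵢ(Kᵢ−1)/(1+ψ(Kᵢ−1)) = 0.
Newton–Raphson from ψ = 0.5:
  ψ = 0.500: g = -0.0238, g' = -0.277 → ψ = 0.414
  ψ = 0.414: g = 0.0001, g' = -0.280 → ψ = 0.415
Converged at ψ = 0.415.

two-phase, V/F = 0.415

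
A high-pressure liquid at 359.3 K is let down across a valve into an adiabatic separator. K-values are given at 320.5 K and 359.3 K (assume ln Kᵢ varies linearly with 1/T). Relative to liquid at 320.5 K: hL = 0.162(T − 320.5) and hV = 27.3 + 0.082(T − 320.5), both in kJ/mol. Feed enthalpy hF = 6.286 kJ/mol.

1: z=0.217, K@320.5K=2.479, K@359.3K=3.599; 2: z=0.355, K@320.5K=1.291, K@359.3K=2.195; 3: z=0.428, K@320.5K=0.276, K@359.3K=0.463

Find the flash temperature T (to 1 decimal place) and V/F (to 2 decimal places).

Adiabatic flash: solve Rachford–Rice at each trial T, then check hF = ψ·hV(T) + (1−ψ)·hL(T).
  T = 320.5 K: K = (2.479, 1.291, 0.276), RR gives ψ = 0.172, H_out = 4.708 kJ/mol
  T = 359.3 K: K = (3.599, 2.195, 0.463), RR gives ψ = 0.796, H_out = 25.537 kJ/mol
  T = 339.9 K: K = (3.019, 1.709, 0.363), RR gives ψ = 0.505, H_out = 16.151 kJ/mol
  T = 330.2 K: K = (2.744, 1.492, 0.318), RR gives ψ = 0.350, H_out = 10.863 kJ/mol
  T = 325.4 K: K = (2.611, 1.390, 0.297), RR gives ψ = 0.266, H_out = 7.948 kJ/mol
  T = 322.9 K: K = (2.543, 1.339, 0.286), RR gives ψ = 0.219, H_out = 6.331 kJ/mol
Linear interpolation between T = 320.5 (H_out = 4.708) and T = 322.9 (H_out = 6.331) on hF = 6.286 gives T ≈ 322.8 K, at which ψ = 0.22.

T = 322.8 K, V/F = 0.22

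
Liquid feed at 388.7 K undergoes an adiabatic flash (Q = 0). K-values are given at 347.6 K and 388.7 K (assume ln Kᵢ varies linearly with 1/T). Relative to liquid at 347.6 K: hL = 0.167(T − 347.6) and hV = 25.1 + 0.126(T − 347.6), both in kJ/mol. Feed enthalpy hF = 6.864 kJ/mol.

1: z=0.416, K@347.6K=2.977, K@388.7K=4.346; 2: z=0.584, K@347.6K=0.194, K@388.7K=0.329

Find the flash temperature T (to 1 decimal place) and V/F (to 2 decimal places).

T = 351.8 K, V/F = 0.25

Adiabatic flash: solve Rachford–Rice at each trial T, then check hF = ψ·hV(T) + (1−ψ)·hL(T).
  T = 347.6 K: K = (2.977, 0.194), RR gives ψ = 0.221, H_out = 5.540 kJ/mol
  T = 388.7 K: K = (4.346, 0.329), RR gives ψ = 0.445, H_out = 17.293 kJ/mol
  T = 368.1 K: K = (3.633, 0.256), RR gives ψ = 0.338, H_out = 11.612 kJ/mol
  T = 357.9 K: K = (3.300, 0.224), RR gives ψ = 0.282, H_out = 8.683 kJ/mol
  T = 352.8 K: K = (3.138, 0.209), RR gives ψ = 0.253, H_out = 7.157 kJ/mol
  T = 350.2 K: K = (3.057, 0.201), RR gives ψ = 0.237, H_out = 6.357 kJ/mol
  T = 351.5 K: K = (3.098, 0.205), RR gives ψ = 0.245, H_out = 6.759 kJ/mol
Linear interpolation between T = 351.5 (H_out = 6.759) and T = 352.8 (H_out = 7.157) on hF = 6.864 gives T ≈ 351.8 K, at which ψ = 0.25.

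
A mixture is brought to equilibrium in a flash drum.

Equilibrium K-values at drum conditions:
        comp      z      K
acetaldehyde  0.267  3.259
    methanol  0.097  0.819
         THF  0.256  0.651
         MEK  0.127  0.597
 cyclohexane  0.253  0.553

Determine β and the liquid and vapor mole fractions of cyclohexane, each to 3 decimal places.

Newton–Raphson from β = 0.5:
  β = 0.500: g = -0.0540, g' = -0.466 → β = 0.384
  β = 0.384: g = 0.0038, g' = -0.538 → β = 0.391
Converged at β = 0.391.
Compositions from xᵢ = zᵢ/(1+β(Kᵢ−1)), yᵢ = Kᵢxᵢ:
  acetaldehyde: x = 0.142, y = 0.462
  methanol: x = 0.104, y = 0.085
  THF: x = 0.296, y = 0.193
  MEK: x = 0.151, y = 0.090
  cyclohexane: x = 0.307, y = 0.170

β = 0.391, x_cyclohexane = 0.307, y_cyclohexane = 0.170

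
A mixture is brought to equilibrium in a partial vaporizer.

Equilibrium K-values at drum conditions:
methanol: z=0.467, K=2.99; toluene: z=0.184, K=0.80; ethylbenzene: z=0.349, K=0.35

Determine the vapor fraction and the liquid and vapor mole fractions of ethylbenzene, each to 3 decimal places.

ψ = 0.612, x_ethylbenzene = 0.580, y_ethylbenzene = 0.203

Material balance + equilibrium reduce to Σ zᵢ(Kᵢ−1)/(1+ψ(Kᵢ−1)) = 0.
Check two-phase: ΣzᵢKᵢ = 1.666 > 1 and Σzᵢ/Kᵢ = 1.383 > 1, so g(0) = 0.666 > 0 and g(1) = -0.383 < 0.
Newton iteration, ψ⁰ = 0.49:
  ψ = 0.490: g = 0.0969, g' = -0.801 → ψ = 0.611
  ψ = 0.611: g = 0.0012, g' = -0.792 → ψ = 0.612
Converged at ψ = 0.612.
Compositions from xᵢ = zᵢ/(1+ψ(Kᵢ−1)), yᵢ = Kᵢxᵢ:
  methanol: x = 0.210, y = 0.629
  toluene: x = 0.210, y = 0.168
  ethylbenzene: x = 0.580, y = 0.203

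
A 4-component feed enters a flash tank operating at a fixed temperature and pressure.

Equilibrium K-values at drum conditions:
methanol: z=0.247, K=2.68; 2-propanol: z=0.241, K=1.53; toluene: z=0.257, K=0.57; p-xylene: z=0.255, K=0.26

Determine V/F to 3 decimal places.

V/F = 0.326

Material balance + equilibrium reduce to Σ zᵢ(Kᵢ−1)/(1+V/F(Kᵢ−1)) = 0.
g(0) = ΣzᵢKᵢ − 1 = 0.243 and g(1) = 1 − Σzᵢ/Kᵢ = -0.681, so a root lies in (0, 1).
Iterate (Newton) starting at V/F = 0.47:
  V/F = 0.470: g = -0.0937, g' = -0.664 → V/F = 0.329
  V/F = 0.329: g = -0.0021, g' = -0.647 → V/F = 0.326
Converged at V/F = 0.326.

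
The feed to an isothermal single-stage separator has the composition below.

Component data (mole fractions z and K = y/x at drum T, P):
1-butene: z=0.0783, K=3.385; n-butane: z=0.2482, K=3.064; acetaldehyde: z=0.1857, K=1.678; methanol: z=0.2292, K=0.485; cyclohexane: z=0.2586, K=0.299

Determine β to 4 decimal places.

β = 0.4916

Let β = V/F and solve Σ zᵢ(Kᵢ−1)/(1+β(Kᵢ−1)) = 0.
Check two-phase: ΣzᵢKᵢ = 1.5256 > 1 and Σzᵢ/Kᵢ = 1.5523 > 1, so g(0) = 0.5256 > 0 and g(1) = -0.5523 < 0.
Newton–Raphson from β = 0.43:
  β = 0.4300: g = 0.04997, g' = -0.8172 → β = 0.4912
  β = 0.4912: g = 0.00038, g' = -0.8077 → β = 0.4916
Converged at β = 0.4916.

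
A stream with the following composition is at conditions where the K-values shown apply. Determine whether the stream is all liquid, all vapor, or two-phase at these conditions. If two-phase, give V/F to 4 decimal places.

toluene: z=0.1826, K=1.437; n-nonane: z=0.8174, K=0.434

all liquid

ΣzᵢKᵢ = 0.6171; Σzᵢ/Kᵢ = 2.0105.
Since ΣzᵢKᵢ < 1 the mixture is below its bubble point — single liquid phase.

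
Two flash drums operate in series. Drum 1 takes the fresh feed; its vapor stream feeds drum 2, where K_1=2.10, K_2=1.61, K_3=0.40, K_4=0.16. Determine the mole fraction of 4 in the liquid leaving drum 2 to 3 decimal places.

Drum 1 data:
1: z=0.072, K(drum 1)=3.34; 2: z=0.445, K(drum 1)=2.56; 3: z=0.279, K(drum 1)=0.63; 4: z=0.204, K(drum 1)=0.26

x_4 (drum 2) = 0.170

Drum 1:
Material balance + equilibrium reduce to Σ zᵢ(Kᵢ−1)/(1+ψ₁(Kᵢ−1)) = 0.
g(0) = ΣzᵢKᵢ − 1 = 0.608 and g(1) = 1 − Σzᵢ/Kᵢ = -0.423, so a root lies in (0, 1).
Iterate (Newton) starting at ψ₁ = 0.5:
  ψ₁ = 0.500: g = 0.1014, g' = -0.764 → ψ₁ = 0.633
  ψ₁ = 0.633: g = -0.0013, g' = -0.798 → ψ₁ = 0.631
Converged at ψ₁ = 0.631.
Drum-1 compositions:
  1: x = 0.029, y = 0.097
  2: x = 0.224, y = 0.574
  3: x = 0.364, y = 0.229
  4: x = 0.383, y = 0.100
Drum-2 feed = drum-1 vapor: z₂ = (0.0971, 0.5741, 0.2293, 0.0995).
Drum 2:
Material balance + equilibrium reduce to Σ zᵢ(Kᵢ−1)/(1+ψ₂(Kᵢ−1)) = 0.
g(0) = ΣzᵢKᵢ − 1 = 0.236 and g(1) = 1 − Σzᵢ/Kᵢ = -0.598, so a root lies in (0, 1).
Newton iteration, ψ₂⁰ = 0.5:
  ψ₂ = 0.500: g = -0.0034, g' = -0.552 → ψ₂ = 0.494
Converged at ψ₂ = 0.494.
  1: x = 0.063, y = 0.132
  2: x = 0.441, y = 0.710
  3: x = 0.326, y = 0.130
  4: x = 0.170, y = 0.027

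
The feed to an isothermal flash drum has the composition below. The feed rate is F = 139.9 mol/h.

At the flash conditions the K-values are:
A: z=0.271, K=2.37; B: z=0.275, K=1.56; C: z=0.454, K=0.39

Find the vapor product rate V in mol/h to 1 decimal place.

Material balance + equilibrium reduce to Σ zᵢ(Kᵢ−1)/(1+β(Kᵢ−1)) = 0.
Feasibility: ΣzᵢKᵢ = 1.248, Σzᵢ/Kᵢ = 1.455 — both > 1, two phases present.
Iterate (Newton) starting at β = 0.5:
  β = 0.500: g = -0.0578, g' = -0.582 → β = 0.401
  β = 0.401: g = -0.0010, g' = -0.565 → β = 0.399
Converged at β = 0.399.
Then V = β·F = 0.3988·139.9 = 55.8 mol/h and L = F − V = 84.1 mol/h.

V = 55.8 mol/h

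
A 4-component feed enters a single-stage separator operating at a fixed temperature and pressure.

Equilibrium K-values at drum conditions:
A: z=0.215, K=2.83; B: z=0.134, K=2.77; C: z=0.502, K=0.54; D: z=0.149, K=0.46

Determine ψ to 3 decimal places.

Rachford–Rice: g(ψ) = Σ zᵢ(Kᵢ−1)/(1+ψ(Kᵢ−1)) = 0.
g(0) = ΣzᵢKᵢ − 1 = 0.319 and g(1) = 1 − Σzᵢ/Kᵢ = -0.378, so a root lies in (0, 1).
Iterate (Newton) starting at ψ = 0.5:
  ψ = 0.500: g = -0.0788, g' = -0.575 → ψ = 0.363
  ψ = 0.363: g = 0.0036, g' = -0.636 → ψ = 0.369
Converged at ψ = 0.369.

ψ = 0.369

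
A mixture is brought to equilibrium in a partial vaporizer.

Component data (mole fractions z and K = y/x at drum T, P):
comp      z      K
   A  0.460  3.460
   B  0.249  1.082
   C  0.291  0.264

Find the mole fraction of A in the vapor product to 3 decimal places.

y_A = 0.588

Let β = V/F and solve Σ zᵢ(Kᵢ−1)/(1+β(Kᵢ−1)) = 0.
Feasibility: ΣzᵢKᵢ = 1.938, Σzᵢ/Kᵢ = 1.465 — both > 1, two phases present.
Newton–Raphson from β = 0.32:
  β = 0.320: g = 0.3729, g' = -1.143 → β = 0.646
  β = 0.646: g = 0.0478, g' = -0.990 → β = 0.695
  β = 0.695: g = -0.0011, g' = -1.041 → β = 0.694
Converged at β = 0.694.
Compositions from xᵢ = zᵢ/(1+β(Kᵢ−1)), yᵢ = Kᵢxᵢ:
  A: x = 0.170, y = 0.588
  B: x = 0.236, y = 0.255
  C: x = 0.594, y = 0.157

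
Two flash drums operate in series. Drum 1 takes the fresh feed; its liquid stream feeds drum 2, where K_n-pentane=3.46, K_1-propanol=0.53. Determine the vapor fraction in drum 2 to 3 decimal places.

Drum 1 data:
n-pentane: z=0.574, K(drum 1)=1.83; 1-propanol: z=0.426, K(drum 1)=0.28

Drum 1:
Let ψ₁ = V/F and solve Σ zᵢ(Kᵢ−1)/(1+ψ₁(Kᵢ−1)) = 0.
g(0) = ΣzᵢKᵢ − 1 = 0.170 and g(1) = 1 − Σzᵢ/Kᵢ = -0.835, so a root lies in (0, 1).
Binary case is linear: z₁(K₁−1)(1+ψ₁(K₂−1)) + z₂(K₂−1)(1+ψ₁(K₁−1)) = 0
⇒ ψ₁ = [z₁(K₁−1)+z₂(K₂−1)] / [−(K₁−1)(K₂−1)] = 0.1697/0.5976 = 0.284
Drum-1 compositions:
  n-pentane: x = 0.465, y = 0.850
  1-propanol: x = 0.535, y = 0.150
Drum-2 feed = drum-1 liquid: z₂ = (0.4645, 0.5355).
Drum 2:
Let ψ₂ = V/F and solve Σ zᵢ(Kᵢ−1)/(1+ψ₂(Kᵢ−1)) = 0.
g(0) = ΣzᵢKᵢ − 1 = 0.891 and g(1) = 1 − Σzᵢ/Kᵢ = -0.145, so a root lies in (0, 1).
Binary case is linear: z₁(K₁−1)(1+ψ₂(K₂−1)) + z₂(K₂−1)(1+ψ₂(K₁−1)) = 0
⇒ ψ₂ = [z₁(K₁−1)+z₂(K₂−1)] / [−(K₁−1)(K₂−1)] = 0.8910/1.1562 = 0.771
  n-pentane: x = 0.160, y = 0.555
  1-propanol: x = 0.840, y = 0.445

V/F (drum 2) = 0.771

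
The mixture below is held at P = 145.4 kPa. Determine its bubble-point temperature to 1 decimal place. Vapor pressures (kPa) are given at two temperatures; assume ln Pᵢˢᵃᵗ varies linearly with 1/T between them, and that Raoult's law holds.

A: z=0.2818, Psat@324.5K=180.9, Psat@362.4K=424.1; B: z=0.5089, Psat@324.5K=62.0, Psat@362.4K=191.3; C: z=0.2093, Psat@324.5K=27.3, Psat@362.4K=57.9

Bubble-point temperature: ΣzᵢPᵢˢᵃᵗ(T) = P. Interpolate ln Pᵢˢᵃᵗ = aᵢ + bᵢ/T.
  T = 324.5 K: ΣzᵢPᵢˢᵃᵗ = 88.24 kPa
  T = 362.4 K: ΣzᵢPᵢˢᵃᵗ = 228.98 kPa
  T = 343.4 K: ΣzᵢPᵢˢᵃᵗ = 145.40 kPa
  T = 352.9 K: ΣzᵢPᵢˢᵃᵗ = 183.48 kPa
  T = 348.1 K: ΣzᵢPᵢˢᵃᵗ = 163.37 kPa
  T = 345.8 K: ΣzᵢPᵢˢᵃᵗ = 154.37 kPa
Interpolating between 343.4 K and 345.8 K gives T ≈ 343.4 K.

T = 343.4 K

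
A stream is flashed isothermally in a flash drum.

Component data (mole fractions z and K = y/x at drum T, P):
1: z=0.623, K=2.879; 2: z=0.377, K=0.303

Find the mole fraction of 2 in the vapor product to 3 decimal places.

y_2 = 0.221

Iterate (Newton) starting at β = 0.6:
  β = 0.600: g = 0.0986, g' = -1.027 → β = 0.696
  β = 0.696: g = -0.0031, g' = -1.104 → β = 0.693
Converged at β = 0.693.
Compositions from xᵢ = zᵢ/(1+β(Kᵢ−1)), yᵢ = Kᵢxᵢ:
  1: x = 0.271, y = 0.779
  2: x = 0.729, y = 0.221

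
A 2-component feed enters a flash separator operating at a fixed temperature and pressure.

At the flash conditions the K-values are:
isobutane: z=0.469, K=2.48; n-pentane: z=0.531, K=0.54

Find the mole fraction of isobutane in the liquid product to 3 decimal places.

Rachford–Rice: g(β) = Σ zᵢ(Kᵢ−1)/(1+β(Kᵢ−1)) = 0.
Check two-phase: ΣzᵢKᵢ = 1.450 > 1 and Σzᵢ/Kᵢ = 1.172 > 1, so g(0) = 0.450 > 0 and g(1) = -0.172 < 0.
Binary case is linear: z₁(K₁−1)(1+β(K₂−1)) + z₂(K₂−1)(1+β(K₁−1)) = 0
⇒ β = [z₁(K₁−1)+z₂(K₂−1)] / [−(K₁−1)(K₂−1)] = 0.4499/0.6808 = 0.661
Compositions from xᵢ = zᵢ/(1+β(Kᵢ−1)), yᵢ = Kᵢxᵢ:
  isobutane: x = 0.237, y = 0.588
  n-pentane: x = 0.763, y = 0.412

x_isobutane = 0.237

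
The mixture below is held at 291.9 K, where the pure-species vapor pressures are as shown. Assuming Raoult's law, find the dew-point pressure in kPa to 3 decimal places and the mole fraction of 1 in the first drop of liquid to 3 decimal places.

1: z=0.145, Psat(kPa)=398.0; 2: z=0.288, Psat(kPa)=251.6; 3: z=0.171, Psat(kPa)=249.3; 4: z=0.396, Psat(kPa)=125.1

Pdew = 186.554 kPa, x_1 = 0.068

At the dew point ψ → 1, so Σzᵢ/Kᵢ = 1 with Kᵢ = Pᵢˢᵃᵗ/P ⇒ 1/P = Σzᵢ/Pᵢˢᵃᵗ.
1/P = 0.145/398.0 + 0.288/251.6 + 0.171/249.3 + 0.396/125.1 = 0.005360 ⇒ P = 186.554 kPa
xᵢ = zᵢP/Pᵢˢᵃᵗ ⇒ x_1 = 0.145·186.554/398.0 = 0.068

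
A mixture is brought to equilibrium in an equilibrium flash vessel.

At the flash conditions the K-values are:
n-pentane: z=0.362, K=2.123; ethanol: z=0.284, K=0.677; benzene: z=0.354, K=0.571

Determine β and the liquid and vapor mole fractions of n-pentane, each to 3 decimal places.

Let β = V/F and solve Σ zᵢ(Kᵢ−1)/(1+β(Kᵢ−1)) = 0.
Feasibility: ΣzᵢKᵢ = 1.163, Σzᵢ/Kᵢ = 1.210 — both > 1, two phases present.
Newton–Raphson from β = 0.5:
  β = 0.500: g = -0.0424, g' = -0.335 → β = 0.373
  β = 0.373: g = 0.0013, g' = -0.357 → β = 0.377
Converged at β = 0.377.
Compositions from xᵢ = zᵢ/(1+β(Kᵢ−1)), yᵢ = Kᵢxᵢ:
  n-pentane: x = 0.254, y = 0.540
  ethanol: x = 0.323, y = 0.219
  benzene: x = 0.422, y = 0.241

β = 0.377, x_n-pentane = 0.254, y_n-pentane = 0.540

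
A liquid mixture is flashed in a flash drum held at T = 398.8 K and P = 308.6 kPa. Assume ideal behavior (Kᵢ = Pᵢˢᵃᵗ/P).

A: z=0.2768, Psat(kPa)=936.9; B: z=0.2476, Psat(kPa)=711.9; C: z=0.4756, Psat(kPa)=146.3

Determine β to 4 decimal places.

β = 0.7086

Raoult's law: Kᵢ = Pᵢˢᵃᵗ/P = Pᵢˢᵃᵗ/308.6.
  K_A = 936.9/308.6 = 3.035969, K_B = 711.9/308.6 = 2.306870, K_C = 146.3/308.6 = 0.474076
Let β = V/F and solve Σ zᵢ(Kᵢ−1)/(1+β(Kᵢ−1)) = 0.
g(0) = ΣzᵢKᵢ − 1 = 0.6370 and g(1) = 1 − Σzᵢ/Kᵢ = -0.2017, so a root lies in (0, 1).
Newton–Raphson from β = 0.5:
  β = 0.5000: g = 0.13560, g' = -0.6786 → β = 0.6998
  β = 0.6998: g = 0.00561, g' = -0.6399 → β = 0.7086
Converged at β = 0.7086.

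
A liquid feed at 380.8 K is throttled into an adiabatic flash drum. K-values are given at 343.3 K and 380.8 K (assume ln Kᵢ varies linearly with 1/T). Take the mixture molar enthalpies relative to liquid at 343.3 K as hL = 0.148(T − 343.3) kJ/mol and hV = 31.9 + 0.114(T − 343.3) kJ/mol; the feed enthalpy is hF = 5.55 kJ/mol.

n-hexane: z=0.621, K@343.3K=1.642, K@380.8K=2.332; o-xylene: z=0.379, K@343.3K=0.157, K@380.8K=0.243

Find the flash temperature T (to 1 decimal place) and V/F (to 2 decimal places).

T = 344.6 K, V/F = 0.17

Adiabatic flash: solve Rachford–Rice at each trial T, then check hF = ψ·hV(T) + (1−ψ)·hL(T).
  T = 343.3 K: K = (1.642, 0.157), RR gives ψ = 0.146, H_out = 4.667 kJ/mol
  T = 380.8 K: K = (2.332, 0.243), RR gives ψ = 0.536, H_out = 21.959 kJ/mol
  T = 362.1 K: K = (1.976, 0.198), RR gives ψ = 0.386, H_out = 14.834 kJ/mol
  T = 352.7 K: K = (1.806, 0.177), RR gives ψ = 0.284, H_out = 10.353 kJ/mol
  T = 348.0 K: K = (1.723, 0.167), RR gives ψ = 0.221, H_out = 7.709 kJ/mol
  T = 345.6 K: K = (1.681, 0.162), RR gives ψ = 0.185, H_out = 6.214 kJ/mol
Linear interpolation between T = 343.3 (H_out = 4.667) and T = 345.6 (H_out = 6.214) on hF = 5.55 gives T ≈ 344.6 K, at which ψ = 0.17.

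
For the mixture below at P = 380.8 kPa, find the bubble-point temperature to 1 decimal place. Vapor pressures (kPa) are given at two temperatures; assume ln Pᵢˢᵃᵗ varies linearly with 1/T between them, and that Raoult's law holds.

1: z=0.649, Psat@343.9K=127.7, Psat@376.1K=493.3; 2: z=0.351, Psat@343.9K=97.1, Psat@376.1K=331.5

T = 372.5 K

Bubble-point temperature: ΣzᵢPᵢˢᵃᵗ(T) = P. Interpolate ln Pᵢˢᵃᵗ = aᵢ + bᵢ/T.
  T = 343.9 K: ΣzᵢPᵢˢᵃᵗ = 116.96 kPa
  T = 376.1 K: ΣzᵢPᵢˢᵃᵗ = 436.51 kPa
  T = 360.0 K: ΣzᵢPᵢˢᵃᵗ = 232.61 kPa
  T = 368.1 K: ΣzᵢPᵢˢᵃᵗ = 321.45 kPa
  T = 372.1 K: ΣzᵢPᵢˢᵃᵗ = 375.20 kPa
  T = 374.1 K: ΣzᵢPᵢˢᵃᵗ = 404.85 kPa
Interpolating between 372.1 K and 374.1 K gives T ≈ 372.5 K.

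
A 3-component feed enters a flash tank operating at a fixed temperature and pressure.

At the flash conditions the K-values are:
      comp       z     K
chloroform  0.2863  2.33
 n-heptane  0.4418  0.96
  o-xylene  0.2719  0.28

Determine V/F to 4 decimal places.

Material balance + equilibrium reduce to Σ zᵢ(Kᵢ−1)/(1+V/F(Kᵢ−1)) = 0.
g(0) = ΣzᵢKᵢ − 1 = 0.1673 and g(1) = 1 − Σzᵢ/Kᵢ = -0.5542, so a root lies in (0, 1).
Iterate (Newton) starting at V/F = 0.5:
  V/F = 0.5000: g = -0.09522, g' = -0.5275 → V/F = 0.3195
  V/F = 0.3195: g = -0.00493, g' = -0.4879 → V/F = 0.3094
Converged at V/F = 0.3094.

V/F = 0.3094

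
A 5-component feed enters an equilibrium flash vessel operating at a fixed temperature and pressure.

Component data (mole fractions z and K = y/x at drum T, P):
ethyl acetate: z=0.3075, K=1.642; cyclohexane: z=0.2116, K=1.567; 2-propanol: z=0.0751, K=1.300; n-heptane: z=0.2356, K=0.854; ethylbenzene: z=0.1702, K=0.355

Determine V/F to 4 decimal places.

V/F = 0.7066

Material balance + equilibrium reduce to Σ zᵢ(Kᵢ−1)/(1+V/F(Kᵢ−1)) = 0.
Feasibility: ΣzᵢKᵢ = 1.1957, Σzᵢ/Kᵢ = 1.1354 — both > 1, two phases present.
Iterate (Newton) starting at V/F = 0.5:
  V/F = 0.5000: g = 0.06337, g' = -0.2791 → V/F = 0.7270
  V/F = 0.7270: g = -0.00715, g' = -0.3549 → V/F = 0.7069
  V/F = 0.7069: g = -0.00010, g' = -0.3447 → V/F = 0.7066
Converged at V/F = 0.7066.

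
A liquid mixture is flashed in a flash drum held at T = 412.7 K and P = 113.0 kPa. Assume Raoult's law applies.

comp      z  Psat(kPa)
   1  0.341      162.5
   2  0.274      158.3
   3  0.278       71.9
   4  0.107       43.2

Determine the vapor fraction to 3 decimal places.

Raoult's law: Kᵢ = Pᵢˢᵃᵗ/P = Pᵢˢᵃᵗ/113.0.
  K_1 = 162.5/113.0 = 1.43805, K_2 = 158.3/113.0 = 1.40088, K_3 = 71.9/113.0 = 0.63628, K_4 = 43.2/113.0 = 0.38230
Rachford–Rice: g(ψ) = Σ zᵢ(Kᵢ−1)/(1+ψ(Kᵢ−1)) = 0.
Feasibility: ΣzᵢKᵢ = 1.092, Σzᵢ/Kᵢ = 1.150 — both > 1, two phases present.
Newton iteration, ψ⁰ = 0.5:
  ψ = 0.500: g = -0.0052, g' = -0.215 → ψ = 0.476
Converged at ψ = 0.476.

ψ = 0.476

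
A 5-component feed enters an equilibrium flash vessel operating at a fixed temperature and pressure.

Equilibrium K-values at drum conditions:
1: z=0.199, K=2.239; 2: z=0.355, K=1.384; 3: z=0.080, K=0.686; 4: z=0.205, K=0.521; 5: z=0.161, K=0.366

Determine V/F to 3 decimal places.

Material balance + equilibrium reduce to Σ zᵢ(Kᵢ−1)/(1+V/F(Kᵢ−1)) = 0.
Check two-phase: ΣzᵢKᵢ = 1.157 > 1 and Σzᵢ/Kᵢ = 1.295 > 1, so g(0) = 0.157 > 0 and g(1) = -0.295 < 0.
Newton iteration, V/F⁰ = 0.5:
  V/F = 0.500: g = -0.0418, g' = -0.384 → V/F = 0.391
  V/F = 0.391: g = -0.0007, g' = -0.374 → V/F = 0.390
Converged at V/F = 0.390.

V/F = 0.390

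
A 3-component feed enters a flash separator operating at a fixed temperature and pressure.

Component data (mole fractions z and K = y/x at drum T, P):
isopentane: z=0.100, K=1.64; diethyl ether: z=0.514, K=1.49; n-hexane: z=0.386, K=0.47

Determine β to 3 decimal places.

Material balance + equilibrium reduce to Σ zᵢ(Kᵢ−1)/(1+β(Kᵢ−1)) = 0.
Feasibility: ΣzᵢKᵢ = 1.111, Σzᵢ/Kᵢ = 1.227 — both > 1, two phases present.
Iterate (Newton) starting at β = 0.5:
  β = 0.500: g = -0.0276, g' = -0.304 → β = 0.409
  β = 0.409: g = -0.0008, g' = -0.288 → β = 0.407
Converged at β = 0.407.

β = 0.407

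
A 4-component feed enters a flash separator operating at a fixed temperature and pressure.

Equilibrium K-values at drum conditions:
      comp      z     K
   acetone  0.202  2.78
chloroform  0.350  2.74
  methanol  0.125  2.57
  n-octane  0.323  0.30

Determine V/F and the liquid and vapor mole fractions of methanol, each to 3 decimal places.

V/F = 0.779, x_methanol = 0.056, y_methanol = 0.144

Rachford–Rice: g(V/F) = Σ zᵢ(Kᵢ−1)/(1+V/F(Kᵢ−1)) = 0.
g(0) = ΣzᵢKᵢ − 1 = 0.939 and g(1) = 1 − Σzᵢ/Kᵢ = -0.326, so a root lies in (0, 1).
Iterate (Newton) starting at V/F = 0.5:
  V/F = 0.500: g = 0.2780, g' = -0.954 → V/F = 0.792
  V/F = 0.792: g = -0.0141, g' = -1.155 → V/F = 0.779
Converged at V/F = 0.779.
Compositions from xᵢ = zᵢ/(1+V/F(Kᵢ−1)), yᵢ = Kᵢxᵢ:
  acetone: x = 0.085, y = 0.235
  chloroform: x = 0.149, y = 0.407
  methanol: x = 0.056, y = 0.144
  n-octane: x = 0.711, y = 0.213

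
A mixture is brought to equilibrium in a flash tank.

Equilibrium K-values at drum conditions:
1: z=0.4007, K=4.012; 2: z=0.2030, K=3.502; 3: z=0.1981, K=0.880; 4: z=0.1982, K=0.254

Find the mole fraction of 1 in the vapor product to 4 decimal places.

y_1 = 0.4320

Newton–Raphson from β = 0.5:
  β = 0.5000: g = 0.44614, g' = -1.1134 → β = 0.9007
  β = 0.9007: g = 0.00386, g' = -1.4120 → β = 0.9034
Converged at β = 0.9034.
Compositions from xᵢ = zᵢ/(1+β(Kᵢ−1)), yᵢ = Kᵢxᵢ:
  1: x = 0.1077, y = 0.4320
  2: x = 0.0623, y = 0.2180
  3: x = 0.2222, y = 0.1955
  4: x = 0.6079, y = 0.1544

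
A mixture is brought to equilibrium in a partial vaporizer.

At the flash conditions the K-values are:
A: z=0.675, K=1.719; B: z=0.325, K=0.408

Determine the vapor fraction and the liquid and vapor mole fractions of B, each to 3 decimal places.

ψ = 0.688, x_B = 0.548, y_B = 0.224

Material balance + equilibrium reduce to Σ zᵢ(Kᵢ−1)/(1+ψ(Kᵢ−1)) = 0.
Feasibility: ΣzᵢKᵢ = 1.293, Σzᵢ/Kᵢ = 1.189 — both > 1, two phases present.
Binary case is linear: z₁(K₁−1)(1+ψ(K₂−1)) + z₂(K₂−1)(1+ψ(K₁−1)) = 0
⇒ ψ = [z₁(K₁−1)+z₂(K₂−1)] / [−(K₁−1)(K₂−1)] = 0.2929/0.4256 = 0.688
Compositions from xᵢ = zᵢ/(1+ψ(Kᵢ−1)), yᵢ = Kᵢxᵢ:
  A: x = 0.452, y = 0.776
  B: x = 0.548, y = 0.224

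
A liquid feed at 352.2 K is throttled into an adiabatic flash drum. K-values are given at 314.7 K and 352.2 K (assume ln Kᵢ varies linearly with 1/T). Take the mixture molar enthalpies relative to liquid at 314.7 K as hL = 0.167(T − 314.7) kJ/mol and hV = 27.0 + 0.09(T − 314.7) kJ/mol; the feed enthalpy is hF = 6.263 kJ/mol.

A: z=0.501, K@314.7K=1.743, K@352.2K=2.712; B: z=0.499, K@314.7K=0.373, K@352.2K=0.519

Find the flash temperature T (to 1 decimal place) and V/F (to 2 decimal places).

Adiabatic flash: solve Rachford–Rice at each trial T, then check hF = ψ·hV(T) + (1−ψ)·hL(T).
  T = 314.7 K: K = (1.743, 0.373), RR gives ψ = 0.127, H_out = 3.441 kJ/mol
  T = 352.2 K: K = (2.712, 0.519), RR gives ψ = 0.750, H_out = 24.349 kJ/mol
  T = 333.4 K: K = (2.200, 0.444), RR gives ψ = 0.485, H_out = 15.522 kJ/mol
  T = 324.0 K: K = (1.964, 0.408), RR gives ψ = 0.328, H_out = 10.176 kJ/mol
  T = 319.4 K: K = (1.853, 0.390), RR gives ψ = 0.237, H_out = 7.092 kJ/mol
  T = 317.0 K: K = (1.796, 0.381), RR gives ψ = 0.183, H_out = 5.303 kJ/mol
Linear interpolation between T = 317.0 (H_out = 5.303) and T = 319.4 (H_out = 7.092) on hF = 6.263 gives T ≈ 318.3 K, at which ψ = 0.21.

T = 318.3 K, V/F = 0.21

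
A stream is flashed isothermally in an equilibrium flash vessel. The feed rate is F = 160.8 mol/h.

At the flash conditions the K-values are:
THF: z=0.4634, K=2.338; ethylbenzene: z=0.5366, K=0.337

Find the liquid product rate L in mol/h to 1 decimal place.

Iterate (Newton) starting at ψ = 0.5:
  ψ = 0.5000: g = -0.16069, g' = -0.8256 → ψ = 0.3054
  ψ = 0.3054: g = -0.00590, g' = -0.7889 → ψ = 0.2979
Converged at ψ = 0.2979.
Then V = ψ·F = 0.2979·160.8 = 47.9 mol/h and L = F − V = 112.9 mol/h.

L = 112.9 mol/h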